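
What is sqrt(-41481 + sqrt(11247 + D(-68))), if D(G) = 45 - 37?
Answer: sqrt(-41481 + sqrt(11255)) ≈ 203.41*I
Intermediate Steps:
D(G) = 8
sqrt(-41481 + sqrt(11247 + D(-68))) = sqrt(-41481 + sqrt(11247 + 8)) = sqrt(-41481 + sqrt(11255))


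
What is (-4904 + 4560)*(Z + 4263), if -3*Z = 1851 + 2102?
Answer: -3039584/3 ≈ -1.0132e+6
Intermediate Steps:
Z = -3953/3 (Z = -(1851 + 2102)/3 = -⅓*3953 = -3953/3 ≈ -1317.7)
(-4904 + 4560)*(Z + 4263) = (-4904 + 4560)*(-3953/3 + 4263) = -344*8836/3 = -3039584/3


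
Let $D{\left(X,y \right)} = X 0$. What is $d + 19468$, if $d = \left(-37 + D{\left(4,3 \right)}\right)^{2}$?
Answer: $20837$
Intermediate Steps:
$D{\left(X,y \right)} = 0$
$d = 1369$ ($d = \left(-37 + 0\right)^{2} = \left(-37\right)^{2} = 1369$)
$d + 19468 = 1369 + 19468 = 20837$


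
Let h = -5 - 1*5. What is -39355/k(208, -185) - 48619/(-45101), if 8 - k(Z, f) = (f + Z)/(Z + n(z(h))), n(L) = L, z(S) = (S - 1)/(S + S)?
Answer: -7401715891153/1484183708 ≈ -4987.1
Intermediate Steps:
h = -10 (h = -5 - 5 = -10)
z(S) = (-1 + S)/(2*S) (z(S) = (-1 + S)/((2*S)) = (-1 + S)*(1/(2*S)) = (-1 + S)/(2*S))
k(Z, f) = 8 - (Z + f)/(11/20 + Z) (k(Z, f) = 8 - (f + Z)/(Z + (1/2)*(-1 - 10)/(-10)) = 8 - (Z + f)/(Z + (1/2)*(-1/10)*(-11)) = 8 - (Z + f)/(Z + 11/20) = 8 - (Z + f)/(11/20 + Z))
-39355/k(208, -185) - 48619/(-45101) = -39355*(11 + 20*208)/(4*(22 - 5*(-185) + 35*208)) - 48619/(-45101) = -39355*(11 + 4160)/(4*(22 + 925 + 7280)) - 48619*(-1/45101) = -39355/(4*8227/4171) + 48619/45101 = -39355/(4*(1/4171)*8227) + 48619/45101 = -39355/32908/4171 + 48619/45101 = -39355*4171/32908 + 48619/45101 = -164149705/32908 + 48619/45101 = -7401715891153/1484183708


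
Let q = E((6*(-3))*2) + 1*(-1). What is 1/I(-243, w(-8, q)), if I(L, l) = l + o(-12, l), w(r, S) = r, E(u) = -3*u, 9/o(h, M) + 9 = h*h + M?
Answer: -127/1007 ≈ -0.12612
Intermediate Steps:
o(h, M) = 9/(-9 + M + h**2) (o(h, M) = 9/(-9 + (h*h + M)) = 9/(-9 + (h**2 + M)) = 9/(-9 + (M + h**2)) = 9/(-9 + M + h**2))
q = 107 (q = -3*6*(-3)*2 + 1*(-1) = -(-54)*2 - 1 = -3*(-36) - 1 = 108 - 1 = 107)
I(L, l) = l + 9/(135 + l) (I(L, l) = l + 9/(-9 + l + (-12)**2) = l + 9/(-9 + l + 144) = l + 9/(135 + l))
1/I(-243, w(-8, q)) = 1/((9 - 8*(135 - 8))/(135 - 8)) = 1/((9 - 8*127)/127) = 1/((9 - 1016)/127) = 1/((1/127)*(-1007)) = 1/(-1007/127) = -127/1007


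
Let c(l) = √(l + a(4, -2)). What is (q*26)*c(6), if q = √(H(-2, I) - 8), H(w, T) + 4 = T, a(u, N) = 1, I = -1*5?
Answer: 26*I*√119 ≈ 283.63*I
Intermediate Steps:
I = -5
H(w, T) = -4 + T
c(l) = √(1 + l) (c(l) = √(l + 1) = √(1 + l))
q = I*√17 (q = √((-4 - 5) - 8) = √(-9 - 8) = √(-17) = I*√17 ≈ 4.1231*I)
(q*26)*c(6) = ((I*√17)*26)*√(1 + 6) = (26*I*√17)*√7 = 26*I*√119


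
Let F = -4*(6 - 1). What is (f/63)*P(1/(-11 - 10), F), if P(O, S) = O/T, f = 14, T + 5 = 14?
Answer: -2/1701 ≈ -0.0011758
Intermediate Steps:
T = 9 (T = -5 + 14 = 9)
F = -20 (F = -4*5 = -20)
P(O, S) = O/9
(f/63)*P(1/(-11 - 10), F) = (14/63)*(1/(9*(-11 - 10))) = (14*(1/63))*((⅑)/(-21)) = 2*((⅑)*(-1/21))/9 = (2/9)*(-1/189) = -2/1701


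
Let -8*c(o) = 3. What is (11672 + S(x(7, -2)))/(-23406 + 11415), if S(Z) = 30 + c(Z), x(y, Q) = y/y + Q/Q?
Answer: -93613/95928 ≈ -0.97587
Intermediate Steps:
c(o) = -3/8 (c(o) = -⅛*3 = -3/8)
x(y, Q) = 2 (x(y, Q) = 1 + 1 = 2)
S(Z) = 237/8 (S(Z) = 30 - 3/8 = 237/8)
(11672 + S(x(7, -2)))/(-23406 + 11415) = (11672 + 237/8)/(-23406 + 11415) = (93613/8)/(-11991) = (93613/8)*(-1/11991) = -93613/95928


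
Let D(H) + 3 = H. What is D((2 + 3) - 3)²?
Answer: 1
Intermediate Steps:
D(H) = -3 + H
D((2 + 3) - 3)² = (-3 + ((2 + 3) - 3))² = (-3 + (5 - 3))² = (-3 + 2)² = (-1)² = 1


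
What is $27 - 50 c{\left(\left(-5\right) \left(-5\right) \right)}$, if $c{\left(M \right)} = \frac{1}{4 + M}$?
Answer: $\frac{733}{29} \approx 25.276$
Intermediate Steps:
$27 - 50 c{\left(\left(-5\right) \left(-5\right) \right)} = 27 - \frac{50}{4 - -25} = 27 - \frac{50}{4 + 25} = 27 - \frac{50}{29} = \frac{733}{29}$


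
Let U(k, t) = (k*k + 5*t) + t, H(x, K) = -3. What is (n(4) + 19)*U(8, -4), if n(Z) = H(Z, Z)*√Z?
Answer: 520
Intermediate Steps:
U(k, t) = k² + 6*t (U(k, t) = (k² + 5*t) + t = k² + 6*t)
n(Z) = -3*√Z
(n(4) + 19)*U(8, -4) = (-3*√4 + 19)*(8² + 6*(-4)) = (-3*2 + 19)*(64 - 24) = (-6 + 19)*40 = 13*40 = 520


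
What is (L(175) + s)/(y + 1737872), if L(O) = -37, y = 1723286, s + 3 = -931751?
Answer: -931791/3461158 ≈ -0.26921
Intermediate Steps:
s = -931754 (s = -3 - 931751 = -931754)
(L(175) + s)/(y + 1737872) = (-37 - 931754)/(1723286 + 1737872) = -931791/3461158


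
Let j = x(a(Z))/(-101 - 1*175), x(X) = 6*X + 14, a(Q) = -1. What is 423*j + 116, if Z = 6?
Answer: 2386/23 ≈ 103.74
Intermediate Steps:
x(X) = 14 + 6*X
j = -2/69 (j = (14 + 6*(-1))/(-101 - 1*175) = (14 - 6)/(-101 - 175) = 8/(-276) = 8*(-1/276) = -2/69 ≈ -0.028986)
423*j + 116 = 423*(-2/69) + 116 = -282/23 + 116 = 2386/23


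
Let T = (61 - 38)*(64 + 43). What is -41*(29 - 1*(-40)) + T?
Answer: -368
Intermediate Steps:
T = 2461 (T = 23*107 = 2461)
-41*(29 - 1*(-40)) + T = -41*(29 - 1*(-40)) + 2461 = -41*(29 + 40) + 2461 = -41*69 + 2461 = -2829 + 2461 = -368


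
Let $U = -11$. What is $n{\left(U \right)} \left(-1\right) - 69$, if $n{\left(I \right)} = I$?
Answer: $-58$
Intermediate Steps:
$n{\left(U \right)} \left(-1\right) - 69 = \left(-11\right) \left(-1\right) - 69 = 11 - 69 = -58$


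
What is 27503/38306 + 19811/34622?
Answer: 427772258/331557583 ≈ 1.2902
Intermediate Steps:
27503/38306 + 19811/34622 = 427772258/331557583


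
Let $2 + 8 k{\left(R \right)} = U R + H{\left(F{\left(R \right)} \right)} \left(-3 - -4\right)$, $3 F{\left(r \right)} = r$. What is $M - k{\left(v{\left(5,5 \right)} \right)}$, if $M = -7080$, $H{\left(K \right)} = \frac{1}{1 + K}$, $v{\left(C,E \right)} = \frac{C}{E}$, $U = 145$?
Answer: $- \frac{227135}{32} \approx -7098.0$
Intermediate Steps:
$F{\left(r \right)} = \frac{r}{3}$
$k{\left(R \right)} = - \frac{1}{4} + \frac{1}{8 \left(1 + \frac{R}{3}\right)} + \frac{145 R}{8}$ ($k{\left(R \right)} = - \frac{1}{4} + \frac{145 R + \frac{-3 - -4}{1 + \frac{R}{3}}}{8} = - \frac{1}{4} + \frac{145 R + \frac{-3 + 4}{1 + \frac{R}{3}}}{8} = - \frac{1}{4} + \frac{145 R + \frac{1}{1 + \frac{R}{3}} \cdot 1}{8} = - \frac{1}{4} + \frac{145 R + \frac{1}{1 + \frac{R}{3}}}{8} = - \frac{1}{4} + \frac{\frac{1}{1 + \frac{R}{3}} + 145 R}{8} = - \frac{1}{4} + \left(\frac{1}{8 \left(1 + \frac{R}{3}\right)} + \frac{145 R}{8}\right) = - \frac{1}{4} + \frac{1}{8 \left(1 + \frac{R}{3}\right)} + \frac{145 R}{8}$)
$M - k{\left(v{\left(5,5 \right)} \right)} = -7080 - \frac{3 + \left(-2 + 145 \cdot \frac{5}{5}\right) \left(3 + \frac{5}{5}\right)}{8 \left(3 + \frac{5}{5}\right)} = -7080 - \frac{3 + \left(-2 + 145 \cdot 5 \cdot \frac{1}{5}\right) \left(3 + 5 \cdot \frac{1}{5}\right)}{8 \left(3 + 5 \cdot \frac{1}{5}\right)} = -7080 - \frac{3 + \left(-2 + 145 \cdot 1\right) \left(3 + 1\right)}{8 \left(3 + 1\right)} = -7080 - \frac{3 + \left(-2 + 145\right) 4}{8 \cdot 4} = -7080 - \frac{1}{8} \cdot \frac{1}{4} \left(3 + 143 \cdot 4\right) = -7080 - \frac{1}{8} \cdot \frac{1}{4} \left(3 + 572\right) = -7080 - \frac{1}{8} \cdot \frac{1}{4} \cdot 575 = -7080 - \frac{575}{32} = - \frac{227135}{32}$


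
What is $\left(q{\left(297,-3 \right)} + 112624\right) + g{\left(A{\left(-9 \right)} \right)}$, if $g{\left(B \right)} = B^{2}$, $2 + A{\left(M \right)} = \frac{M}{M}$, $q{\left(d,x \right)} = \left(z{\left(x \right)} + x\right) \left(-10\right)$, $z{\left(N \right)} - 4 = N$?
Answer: $112645$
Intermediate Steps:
$z{\left(N \right)} = 4 + N$
$q{\left(d,x \right)} = -40 - 20 x$ ($q{\left(d,x \right)} = \left(\left(4 + x\right) + x\right) \left(-10\right) = \left(4 + 2 x\right) \left(-10\right) = -40 - 20 x$)
$A{\left(M \right)} = -1$ ($A{\left(M \right)} = -2 + \frac{M}{M} = -2 + 1 = -1$)
$\left(q{\left(297,-3 \right)} + 112624\right) + g{\left(A{\left(-9 \right)} \right)} = \left(\left(-40 - -60\right) + 112624\right) + \left(-1\right)^{2} = \left(\left(-40 + 60\right) + 112624\right) + 1 = \left(20 + 112624\right) + 1 = 112644 + 1 = 112645$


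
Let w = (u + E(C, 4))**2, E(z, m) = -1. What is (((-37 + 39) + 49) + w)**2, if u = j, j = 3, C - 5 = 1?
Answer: 3025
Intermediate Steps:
C = 6 (C = 5 + 1 = 6)
u = 3
w = 4 (w = (3 - 1)**2 = 2**2 = 4)
(((-37 + 39) + 49) + w)**2 = (((-37 + 39) + 49) + 4)**2 = ((2 + 49) + 4)**2 = (51 + 4)**2 = 55**2 = 3025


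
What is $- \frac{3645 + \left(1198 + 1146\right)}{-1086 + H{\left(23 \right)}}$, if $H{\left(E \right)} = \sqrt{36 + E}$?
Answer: $\frac{6504054}{1179337} + \frac{5989 \sqrt{59}}{1179337} \approx 5.554$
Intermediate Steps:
$- \frac{3645 + \left(1198 + 1146\right)}{-1086 + H{\left(23 \right)}} = - \frac{3645 + \left(1198 + 1146\right)}{-1086 + \sqrt{36 + 23}} = - \frac{3645 + 2344}{-1086 + \sqrt{59}} = - \frac{5989}{-1086 + \sqrt{59}}$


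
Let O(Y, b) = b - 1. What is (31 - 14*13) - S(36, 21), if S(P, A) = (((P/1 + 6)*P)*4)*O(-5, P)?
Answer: -211831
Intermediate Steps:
O(Y, b) = -1 + b
S(P, A) = 4*P*(-1 + P)*(6 + P) (S(P, A) = (((P/1 + 6)*P)*4)*(-1 + P) = (((P*1 + 6)*P)*4)*(-1 + P) = (((P + 6)*P)*4)*(-1 + P) = (((6 + P)*P)*4)*(-1 + P) = ((P*(6 + P))*4)*(-1 + P) = (4*P*(6 + P))*(-1 + P) = 4*P*(-1 + P)*(6 + P))
(31 - 14*13) - S(36, 21) = (31 - 14*13) - 4*36*(-1 + 36)*(6 + 36) = (31 - 182) - 4*36*35*42 = -151 - 1*211680 = -151 - 211680 = -211831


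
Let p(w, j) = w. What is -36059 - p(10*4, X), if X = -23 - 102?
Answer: -36099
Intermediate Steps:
X = -125
-36059 - p(10*4, X) = -36059 - 10*4 = -36059 - 1*40 = -36059 - 40 = -36099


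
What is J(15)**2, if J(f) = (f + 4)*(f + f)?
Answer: 324900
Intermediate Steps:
J(f) = 2*f*(4 + f) (J(f) = (4 + f)*(2*f) = 2*f*(4 + f))
J(15)**2 = (2*15*(4 + 15))**2 = (2*15*19)**2 = 570**2 = 324900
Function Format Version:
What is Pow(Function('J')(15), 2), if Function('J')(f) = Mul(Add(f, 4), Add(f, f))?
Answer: 324900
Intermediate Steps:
Function('J')(f) = Mul(2, f, Add(4, f)) (Function('J')(f) = Mul(Add(4, f), Mul(2, f)) = Mul(2, f, Add(4, f)))
Pow(Function('J')(15), 2) = Pow(Mul(2, 15, Add(4, 15)), 2) = Pow(Mul(2, 15, 19), 2) = Pow(570, 2) = 324900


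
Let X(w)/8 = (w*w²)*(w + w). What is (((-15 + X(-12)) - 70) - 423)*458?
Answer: 151720744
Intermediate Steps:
X(w) = 16*w⁴ (X(w) = 8*((w*w²)*(w + w)) = 8*(w³*(2*w)) = 8*(2*w⁴) = 16*w⁴)
(((-15 + X(-12)) - 70) - 423)*458 = (((-15 + 16*(-12)⁴) - 70) - 423)*458 = (((-15 + 16*20736) - 70) - 423)*458 = (((-15 + 331776) - 70) - 423)*458 = ((331761 - 70) - 423)*458 = (331691 - 423)*458 = 331268*458 = 151720744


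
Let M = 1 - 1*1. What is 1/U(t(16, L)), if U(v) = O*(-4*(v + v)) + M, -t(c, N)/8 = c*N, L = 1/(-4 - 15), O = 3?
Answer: -19/3072 ≈ -0.0061849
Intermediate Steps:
L = -1/19 (L = 1/(-19) = -1/19 ≈ -0.052632)
M = 0 (M = 1 - 1 = 0)
t(c, N) = -8*N*c (t(c, N) = -8*c*N = -8*N*c)
U(v) = -24*v (U(v) = 3*(-4*(v + v)) + 0 = 3*(-8*v) + 0 = -24*v + 0 = -24*v)
1/U(t(16, L)) = 1/(-(-192)*(-1)*16/19) = 1/(-24*128/19) = 1/(-3072/19) = -19/3072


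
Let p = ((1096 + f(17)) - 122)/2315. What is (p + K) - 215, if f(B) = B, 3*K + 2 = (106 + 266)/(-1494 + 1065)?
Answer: -214048036/993135 ≈ -215.53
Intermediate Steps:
K = -410/429 (K = -⅔ + ((106 + 266)/(-1494 + 1065))/3 = -⅔ + (372/(-429))/3 = -⅔ + (372*(-1/429))/3 = -⅔ + (⅓)*(-124/143) = -⅔ - 124/429 = -410/429 ≈ -0.95571)
p = 991/2315 (p = ((1096 + 17) - 122)/2315 = (1113 - 122)*(1/2315) = 991*(1/2315) = 991/2315 ≈ 0.42808)
(p + K) - 215 = (991/2315 - 410/429) - 215 = -524011/993135 - 215 = -214048036/993135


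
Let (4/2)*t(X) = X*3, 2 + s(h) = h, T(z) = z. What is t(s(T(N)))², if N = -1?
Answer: 81/4 ≈ 20.250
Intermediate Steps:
s(h) = -2 + h
t(X) = 3*X/2 (t(X) = (X*3)/2 = (3*X)/2 = 3*X/2)
t(s(T(N)))² = (3*(-2 - 1)/2)² = ((3/2)*(-3))² = (-9/2)² = 81/4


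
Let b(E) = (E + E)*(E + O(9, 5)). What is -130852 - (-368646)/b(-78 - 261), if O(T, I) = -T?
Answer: -5145562607/39324 ≈ -1.3085e+5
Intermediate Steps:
b(E) = 2*E*(-9 + E) (b(E) = (E + E)*(E - 1*9) = (2*E)*(E - 9) = (2*E)*(-9 + E) = 2*E*(-9 + E))
-130852 - (-368646)/b(-78 - 261) = -130852 - (-368646)/(2*(-78 - 261)*(-9 + (-78 - 261))) = -130852 - (-368646)/(2*(-339)*(-9 - 339)) = -130852 - (-368646)/(2*(-339)*(-348)) = -130852 - (-368646)/235944 = -130852 - 1*(-61441/39324) = -130852 + 61441/39324 = -5145562607/39324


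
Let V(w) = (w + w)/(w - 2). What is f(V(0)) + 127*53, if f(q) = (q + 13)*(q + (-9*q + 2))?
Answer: 6757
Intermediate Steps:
V(w) = 2*w/(-2 + w) (V(w) = (2*w)/(-2 + w) = 2*w/(-2 + w))
f(q) = (2 - 8*q)*(13 + q) (f(q) = (13 + q)*(q + (2 - 9*q)) = (13 + q)*(2 - 8*q) = (2 - 8*q)*(13 + q))
f(V(0)) + 127*53 = (26 - 204*0/(-2 + 0) - 8*(2*0/(-2 + 0))²) + 127*53 = (26 - 204*0/(-2) - 8*(2*0/(-2))²) + 6731 = (26 - 204*0*(-1)/2 - 8*(2*0*(-½))²) + 6731 = (26 - 102*0 - 8*0²) + 6731 = (26 + 0 - 8*0) + 6731 = (26 + 0 + 0) + 6731 = 26 + 6731 = 6757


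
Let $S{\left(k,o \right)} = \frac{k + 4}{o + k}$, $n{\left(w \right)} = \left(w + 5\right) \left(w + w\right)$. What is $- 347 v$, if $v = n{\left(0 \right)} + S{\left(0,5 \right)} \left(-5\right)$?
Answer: $1388$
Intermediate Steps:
$n{\left(w \right)} = 2 w \left(5 + w\right)$ ($n{\left(w \right)} = \left(5 + w\right) 2 w = 2 w \left(5 + w\right)$)
$S{\left(k,o \right)} = \frac{4 + k}{k + o}$
$v = -4$ ($v = 2 \cdot 0 \left(5 + 0\right) + \frac{4 + 0}{0 + 5} \left(-5\right) = 2 \cdot 0 \cdot 5 + \frac{1}{5} \cdot 4 \left(-5\right) = 0 + \frac{1}{5} \cdot 4 \left(-5\right) = 0 + \frac{4}{5} \left(-5\right) = 0 - 4 = -4$)
$- 347 v = \left(-347\right) \left(-4\right) = 1388$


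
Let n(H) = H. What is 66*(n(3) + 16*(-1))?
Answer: -858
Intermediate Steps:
66*(n(3) + 16*(-1)) = 66*(3 + 16*(-1)) = 66*(3 - 16) = 66*(-13) = -858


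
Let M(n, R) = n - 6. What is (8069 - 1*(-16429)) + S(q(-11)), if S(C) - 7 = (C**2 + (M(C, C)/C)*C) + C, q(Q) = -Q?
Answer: 24642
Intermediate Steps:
M(n, R) = -6 + n
S(C) = 1 + C**2 + 2*C (S(C) = 7 + ((C**2 + ((-6 + C)/C)*C) + C) = 7 + ((C**2 + (-6 + C)) + C) = 7 + ((-6 + C + C**2) + C) = 7 + (-6 + C**2 + 2*C) = 1 + C**2 + 2*C)
(8069 - 1*(-16429)) + S(q(-11)) = (8069 - 1*(-16429)) + (1 + (-1*(-11))**2 + 2*(-1*(-11))) = (8069 + 16429) + (1 + 11**2 + 2*11) = 24498 + (1 + 121 + 22) = 24498 + 144 = 24642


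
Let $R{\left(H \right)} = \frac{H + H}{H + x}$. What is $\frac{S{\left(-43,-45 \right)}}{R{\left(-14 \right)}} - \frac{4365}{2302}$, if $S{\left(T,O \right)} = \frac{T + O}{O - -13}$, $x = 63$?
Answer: $- \frac{123547}{18416} \approx -6.7087$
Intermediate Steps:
$S{\left(T,O \right)} = \frac{O + T}{13 + O}$ ($S{\left(T,O \right)} = \frac{O + T}{O + \left(-1 + 14\right)} = \frac{O + T}{O + 13} = \frac{O + T}{13 + O}$)
$R{\left(H \right)} = \frac{2 H}{63 + H}$ ($R{\left(H \right)} = \frac{H + H}{H + 63} = \frac{2 H}{63 + H}$)
$\frac{S{\left(-43,-45 \right)}}{R{\left(-14 \right)}} - \frac{4365}{2302} = \frac{\frac{1}{13 - 45} \left(-45 - 43\right)}{2 \left(-14\right) \frac{1}{63 - 14}} - \frac{4365}{2302} = \frac{\frac{1}{-32} \left(-88\right)}{2 \left(-14\right) \frac{1}{49}} - \frac{4365}{2302} = \frac{\left(- \frac{1}{32}\right) \left(-88\right)}{2 \left(-14\right) \frac{1}{49}} - \frac{4365}{2302} = \frac{11}{4 \left(- \frac{4}{7}\right)} - \frac{4365}{2302} = \frac{11}{4} \left(- \frac{7}{4}\right) - \frac{4365}{2302} = - \frac{77}{16} - \frac{4365}{2302} = - \frac{123547}{18416}$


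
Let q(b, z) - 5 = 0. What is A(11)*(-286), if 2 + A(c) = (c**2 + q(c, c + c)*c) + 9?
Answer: -52338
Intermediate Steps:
q(b, z) = 5 (q(b, z) = 5 + 0 = 5)
A(c) = 7 + c**2 + 5*c (A(c) = -2 + ((c**2 + 5*c) + 9) = -2 + (9 + c**2 + 5*c) = 7 + c**2 + 5*c)
A(11)*(-286) = (7 + 11**2 + 5*11)*(-286) = (7 + 121 + 55)*(-286) = 183*(-286) = -52338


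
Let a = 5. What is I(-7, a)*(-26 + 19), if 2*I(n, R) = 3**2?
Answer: -63/2 ≈ -31.500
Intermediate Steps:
I(n, R) = 9/2 (I(n, R) = (1/2)*3**2 = (1/2)*9 = 9/2)
I(-7, a)*(-26 + 19) = 9*(-26 + 19)/2 = (9/2)*(-7) = -63/2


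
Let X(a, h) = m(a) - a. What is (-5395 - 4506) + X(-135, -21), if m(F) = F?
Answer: -9901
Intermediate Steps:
X(a, h) = 0 (X(a, h) = a - a = 0)
(-5395 - 4506) + X(-135, -21) = (-5395 - 4506) + 0 = -9901 + 0 = -9901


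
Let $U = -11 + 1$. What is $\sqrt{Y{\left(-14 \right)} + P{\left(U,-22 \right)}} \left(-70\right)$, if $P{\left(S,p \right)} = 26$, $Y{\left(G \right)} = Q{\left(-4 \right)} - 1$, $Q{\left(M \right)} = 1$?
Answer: $- 70 \sqrt{26} \approx -356.93$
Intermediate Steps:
$Y{\left(G \right)} = 0$ ($Y{\left(G \right)} = 1 - 1 = 0$)
$U = -10$
$\sqrt{Y{\left(-14 \right)} + P{\left(U,-22 \right)}} \left(-70\right) = \sqrt{0 + 26} \left(-70\right) = \sqrt{26} \left(-70\right) = - 70 \sqrt{26}$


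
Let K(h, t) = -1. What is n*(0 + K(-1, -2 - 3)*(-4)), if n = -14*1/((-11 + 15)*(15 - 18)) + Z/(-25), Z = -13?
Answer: 506/75 ≈ 6.7467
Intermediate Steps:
n = 253/150 (n = -14*1/((-11 + 15)*(15 - 18)) - 13/(-25) = -14/(4*(-3)) - 13*(-1/25) = -14/(-12) + 13/25 = -14*(-1/12) + 13/25 = 7/6 + 13/25 = 253/150 ≈ 1.6867)
n*(0 + K(-1, -2 - 3)*(-4)) = 253*(0 - 1*(-4))/150 = 253*(0 + 4)/150 = (253/150)*4 = 506/75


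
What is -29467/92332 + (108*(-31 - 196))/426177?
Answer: -1646863219/4372197196 ≈ -0.37667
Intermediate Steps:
-29467/92332 + (108*(-31 - 196))/426177 = -29467*1/92332 + (108*(-227))*(1/426177) = -29467/92332 - 24516*1/426177 = -29467/92332 - 2724/47353 = -1646863219/4372197196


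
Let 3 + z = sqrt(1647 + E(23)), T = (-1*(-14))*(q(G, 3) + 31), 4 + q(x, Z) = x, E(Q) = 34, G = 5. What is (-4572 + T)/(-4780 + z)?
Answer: 2062/2371 ≈ 0.86968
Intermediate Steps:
q(x, Z) = -4 + x
T = 448 (T = (-1*(-14))*((-4 + 5) + 31) = 14*(1 + 31) = 14*32 = 448)
z = 38 (z = -3 + sqrt(1647 + 34) = -3 + sqrt(1681) = -3 + 41 = 38)
(-4572 + T)/(-4780 + z) = (-4572 + 448)/(-4780 + 38) = -4124/(-4742) = -4124*(-1/4742) = 2062/2371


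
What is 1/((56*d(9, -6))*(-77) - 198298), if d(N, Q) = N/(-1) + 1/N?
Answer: -9/1439722 ≈ -6.2512e-6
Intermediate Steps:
d(N, Q) = 1/N - N (d(N, Q) = N*(-1) + 1/N = -N + 1/N = 1/N - N)
1/((56*d(9, -6))*(-77) - 198298) = 1/((56*(1/9 - 1*9))*(-77) - 198298) = 1/((56*(⅑ - 9))*(-77) - 198298) = 1/((56*(-80/9))*(-77) - 198298) = 1/(-4480/9*(-77) - 198298) = 1/(344960/9 - 198298) = 1/(-1439722/9) = -9/1439722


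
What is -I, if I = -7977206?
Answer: 7977206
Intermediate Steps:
-I = -1*(-7977206) = 7977206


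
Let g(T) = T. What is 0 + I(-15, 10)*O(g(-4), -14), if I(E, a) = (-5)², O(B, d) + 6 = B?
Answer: -250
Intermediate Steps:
O(B, d) = -6 + B
I(E, a) = 25
0 + I(-15, 10)*O(g(-4), -14) = 0 + 25*(-6 - 4) = 0 + 25*(-10) = 0 - 250 = -250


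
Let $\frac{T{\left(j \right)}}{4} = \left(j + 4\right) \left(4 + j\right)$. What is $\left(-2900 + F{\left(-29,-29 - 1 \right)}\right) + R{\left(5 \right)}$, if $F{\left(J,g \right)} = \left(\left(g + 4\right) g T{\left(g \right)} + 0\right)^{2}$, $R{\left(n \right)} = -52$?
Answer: $4448387171448$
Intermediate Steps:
$T{\left(j \right)} = 4 \left(4 + j\right)^{2}$ ($T{\left(j \right)} = 4 \left(j + 4\right) \left(4 + j\right) = 4 \left(4 + j\right) \left(4 + j\right) = 4 \left(4 + j\right)^{2}$)
$F{\left(J,g \right)} = 16 g^{2} \left(4 + g\right)^{6}$ ($F{\left(J,g \right)} = \left(\left(g + 4\right) g 4 \left(4 + g\right)^{2} + 0\right)^{2} = \left(\left(4 + g\right) 4 g \left(4 + g\right)^{2} + 0\right)^{2} = \left(4 g \left(4 + g\right)^{3} + 0\right)^{2} = \left(4 g \left(4 + g\right)^{3}\right)^{2} = 16 g^{2} \left(4 + g\right)^{6}$)
$\left(-2900 + F{\left(-29,-29 - 1 \right)}\right) + R{\left(5 \right)} = \left(-2900 + 16 \left(-29 - 1\right)^{2} \left(4 - 30\right)^{6}\right) - 52 = \left(-2900 + 16 \left(-30\right)^{2} \left(4 - 30\right)^{6}\right) - 52 = \left(-2900 + 16 \cdot 900 \left(-26\right)^{6}\right) - 52 = \left(-2900 + 16 \cdot 900 \cdot 308915776\right) - 52 = \left(-2900 + 4448387174400\right) - 52 = 4448387171500 - 52 = 4448387171448$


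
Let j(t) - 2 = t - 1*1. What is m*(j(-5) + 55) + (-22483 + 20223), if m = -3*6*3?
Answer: -5014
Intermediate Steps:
j(t) = 1 + t (j(t) = 2 + (t - 1*1) = 2 + (t - 1) = 2 + (-1 + t) = 1 + t)
m = -54 (m = -18*3 = -54)
m*(j(-5) + 55) + (-22483 + 20223) = -54*((1 - 5) + 55) + (-22483 + 20223) = -54*(-4 + 55) - 2260 = -54*51 - 2260 = -2754 - 2260 = -5014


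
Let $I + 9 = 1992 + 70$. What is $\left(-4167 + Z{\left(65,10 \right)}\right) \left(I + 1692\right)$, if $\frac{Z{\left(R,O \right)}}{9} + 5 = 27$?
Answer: $-14863905$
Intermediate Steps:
$Z{\left(R,O \right)} = 198$ ($Z{\left(R,O \right)} = -45 + 9 \cdot 27 = -45 + 243 = 198$)
$I = 2053$ ($I = -9 + \left(1992 + 70\right) = -9 + 2062 = 2053$)
$\left(-4167 + Z{\left(65,10 \right)}\right) \left(I + 1692\right) = \left(-4167 + 198\right) \left(2053 + 1692\right) = \left(-3969\right) 3745 = -14863905$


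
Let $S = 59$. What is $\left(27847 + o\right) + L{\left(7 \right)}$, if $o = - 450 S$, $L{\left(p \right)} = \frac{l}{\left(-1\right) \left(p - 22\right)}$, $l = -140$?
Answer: $\frac{3863}{3} \approx 1287.7$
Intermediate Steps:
$L{\left(p \right)} = - \frac{140}{22 - p}$ ($L{\left(p \right)} = - \frac{140}{\left(-1\right) \left(p - 22\right)} = - \frac{140}{\left(-1\right) \left(-22 + p\right)} = - \frac{140}{22 - p}$)
$o = -26550$ ($o = \left(-450\right) 59 = -26550$)
$\left(27847 + o\right) + L{\left(7 \right)} = \left(27847 - 26550\right) + \frac{140}{-22 + 7} = 1297 + \frac{140}{-15} = 1297 + 140 \left(- \frac{1}{15}\right) = 1297 - \frac{28}{3} = \frac{3863}{3}$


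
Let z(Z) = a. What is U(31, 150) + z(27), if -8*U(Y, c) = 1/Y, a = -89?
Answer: -22073/248 ≈ -89.004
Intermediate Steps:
U(Y, c) = -1/(8*Y)
z(Z) = -89
U(31, 150) + z(27) = -⅛/31 - 89 = -⅛*1/31 - 89 = -1/248 - 89 = -22073/248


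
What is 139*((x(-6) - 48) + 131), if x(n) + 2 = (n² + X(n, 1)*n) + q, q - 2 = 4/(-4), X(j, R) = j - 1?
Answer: 22240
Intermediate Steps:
X(j, R) = -1 + j
q = 1 (q = 2 + 4/(-4) = 2 + 4*(-¼) = 2 - 1 = 1)
x(n) = -1 + n² + n*(-1 + n) (x(n) = -2 + ((n² + (-1 + n)*n) + 1) = -2 + ((n² + n*(-1 + n)) + 1) = -2 + (1 + n² + n*(-1 + n)) = -1 + n² + n*(-1 + n))
139*((x(-6) - 48) + 131) = 139*(((-1 - 1*(-6) + 2*(-6)²) - 48) + 131) = 139*(((-1 + 6 + 2*36) - 48) + 131) = 139*(((-1 + 6 + 72) - 48) + 131) = 139*((77 - 48) + 131) = 139*(29 + 131) = 139*160 = 22240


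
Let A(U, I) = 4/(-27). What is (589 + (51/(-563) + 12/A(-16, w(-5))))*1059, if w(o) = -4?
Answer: 302824227/563 ≈ 5.3788e+5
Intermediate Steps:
A(U, I) = -4/27 (A(U, I) = 4*(-1/27) = -4/27)
(589 + (51/(-563) + 12/A(-16, w(-5))))*1059 = (589 + (51/(-563) + 12/(-4/27)))*1059 = (589 + (51*(-1/563) + 12*(-27/4)))*1059 = (589 + (-51/563 - 81))*1059 = (589 - 45654/563)*1059 = (285953/563)*1059 = 302824227/563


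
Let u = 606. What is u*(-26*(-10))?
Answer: 157560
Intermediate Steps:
u*(-26*(-10)) = 606*(-26*(-10)) = 606*260 = 157560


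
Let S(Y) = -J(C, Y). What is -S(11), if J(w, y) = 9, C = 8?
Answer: 9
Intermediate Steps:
S(Y) = -9 (S(Y) = -1*9 = -9)
-S(11) = -1*(-9) = 9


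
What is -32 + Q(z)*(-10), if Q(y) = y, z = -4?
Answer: 8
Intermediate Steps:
-32 + Q(z)*(-10) = -32 - 4*(-10) = -32 + 40 = 8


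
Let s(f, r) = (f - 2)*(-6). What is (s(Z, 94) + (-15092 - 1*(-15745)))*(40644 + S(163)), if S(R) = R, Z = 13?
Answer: 23953709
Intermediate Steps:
s(f, r) = 12 - 6*f (s(f, r) = (-2 + f)*(-6) = 12 - 6*f)
(s(Z, 94) + (-15092 - 1*(-15745)))*(40644 + S(163)) = ((12 - 6*13) + (-15092 - 1*(-15745)))*(40644 + 163) = ((12 - 78) + (-15092 + 15745))*40807 = (-66 + 653)*40807 = 587*40807 = 23953709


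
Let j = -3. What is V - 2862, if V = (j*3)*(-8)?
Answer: -2790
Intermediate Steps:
V = 72 (V = -3*3*(-8) = -9*(-8) = 72)
V - 2862 = 72 - 2862 = -2790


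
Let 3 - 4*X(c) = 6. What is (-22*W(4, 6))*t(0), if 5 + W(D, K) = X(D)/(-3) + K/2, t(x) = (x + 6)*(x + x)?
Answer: 0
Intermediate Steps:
t(x) = 2*x*(6 + x) (t(x) = (6 + x)*(2*x) = 2*x*(6 + x))
X(c) = -3/4 (X(c) = 3/4 - 1/4*6 = 3/4 - 3/2 = -3/4)
W(D, K) = -19/4 + K/2 (W(D, K) = -5 + (-3/4/(-3) + K/2) = -5 + (-3/4*(-1/3) + K*(1/2)) = -5 + (1/4 + K/2) = -19/4 + K/2)
(-22*W(4, 6))*t(0) = (-22*(-19/4 + (1/2)*6))*(2*0*(6 + 0)) = (-22*(-19/4 + 3))*(2*0*6) = -22*(-7/4)*0 = (77/2)*0 = 0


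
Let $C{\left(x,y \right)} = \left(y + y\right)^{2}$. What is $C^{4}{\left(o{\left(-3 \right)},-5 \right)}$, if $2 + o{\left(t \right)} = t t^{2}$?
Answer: $100000000$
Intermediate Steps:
$o{\left(t \right)} = -2 + t^{3}$ ($o{\left(t \right)} = -2 + t t^{2} = -2 + t^{3}$)
$C{\left(x,y \right)} = 4 y^{2}$ ($C{\left(x,y \right)} = \left(2 y\right)^{2} = 4 y^{2}$)
$C^{4}{\left(o{\left(-3 \right)},-5 \right)} = \left(4 \left(-5\right)^{2}\right)^{4} = \left(4 \cdot 25\right)^{4} = 100^{4} = 100000000$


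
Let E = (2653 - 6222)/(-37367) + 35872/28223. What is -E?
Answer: -33515277/24525787 ≈ -1.3665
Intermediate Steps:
E = 33515277/24525787 (E = -3569*(-1/37367) + 35872*(1/28223) = 83/869 + 35872/28223 = 33515277/24525787 ≈ 1.3665)
-E = -1*33515277/24525787 = -33515277/24525787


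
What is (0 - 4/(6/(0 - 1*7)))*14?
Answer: 196/3 ≈ 65.333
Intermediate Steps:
(0 - 4/(6/(0 - 1*7)))*14 = (0 - 4/(6/(0 - 7)))*14 = (0 - 4/(6/(-7)))*14 = (0 - 4/(6*(-⅐)))*14 = (0 - 4/(-6/7))*14 = (0 - 4*(-7/6))*14 = (0 + 14/3)*14 = (14/3)*14 = 196/3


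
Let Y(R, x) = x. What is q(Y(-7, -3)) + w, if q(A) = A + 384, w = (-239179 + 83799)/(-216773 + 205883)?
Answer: 430447/1089 ≈ 395.27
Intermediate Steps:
w = 15538/1089 (w = -155380/(-10890) = -155380*(-1/10890) = 15538/1089 ≈ 14.268)
q(A) = 384 + A
q(Y(-7, -3)) + w = (384 - 3) + 15538/1089 = 381 + 15538/1089 = 430447/1089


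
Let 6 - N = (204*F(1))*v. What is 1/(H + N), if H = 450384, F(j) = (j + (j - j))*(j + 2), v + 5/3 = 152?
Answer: 1/358386 ≈ 2.7903e-6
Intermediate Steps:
v = 451/3 (v = -5/3 + 152 = 451/3 ≈ 150.33)
F(j) = j*(2 + j) (F(j) = (j + 0)*(2 + j) = j*(2 + j))
N = -91998 (N = 6 - 204*(1*(2 + 1))*451/3 = 6 - 204*(1*3)*451/3 = 6 - 204*3*451/3 = 6 - 612*451/3 = 6 - 1*92004 = 6 - 92004 = -91998)
1/(H + N) = 1/(450384 - 91998) = 1/358386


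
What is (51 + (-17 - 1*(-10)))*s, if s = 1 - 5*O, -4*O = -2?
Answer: -66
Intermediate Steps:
O = ½ (O = -¼*(-2) = ½ ≈ 0.50000)
s = -3/2 (s = 1 - 5*½ = 1 - 5/2 = -3/2 ≈ -1.5000)
(51 + (-17 - 1*(-10)))*s = (51 + (-17 - 1*(-10)))*(-3/2) = (51 + (-17 + 10))*(-3/2) = (51 - 7)*(-3/2) = 44*(-3/2) = -66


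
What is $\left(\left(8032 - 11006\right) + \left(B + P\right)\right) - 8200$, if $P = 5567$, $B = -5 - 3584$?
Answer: $-9196$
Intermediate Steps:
$B = -3589$ ($B = -5 - 3584 = -3589$)
$\left(\left(8032 - 11006\right) + \left(B + P\right)\right) - 8200 = \left(\left(8032 - 11006\right) + \left(-3589 + 5567\right)\right) - 8200 = \left(\left(8032 - 11006\right) + 1978\right) - 8200 = \left(-2974 + 1978\right) - 8200 = -996 - 8200 = -9196$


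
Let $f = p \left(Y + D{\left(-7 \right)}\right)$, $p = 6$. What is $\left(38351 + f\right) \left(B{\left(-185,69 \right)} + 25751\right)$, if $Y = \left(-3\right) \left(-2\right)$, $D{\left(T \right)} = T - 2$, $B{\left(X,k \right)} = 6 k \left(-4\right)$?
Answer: $923633635$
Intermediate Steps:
$B{\left(X,k \right)} = - 24 k$
$D{\left(T \right)} = -2 + T$
$Y = 6$
$f = -18$ ($f = 6 \left(6 - 9\right) = 6 \left(-3\right) = -18$)
$\left(38351 + f\right) \left(B{\left(-185,69 \right)} + 25751\right) = \left(38351 - 18\right) \left(\left(-24\right) 69 + 25751\right) = 38333 \left(-1656 + 25751\right) = 38333 \cdot 24095 = 923633635$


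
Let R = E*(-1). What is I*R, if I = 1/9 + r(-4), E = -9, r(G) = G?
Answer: -35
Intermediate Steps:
R = 9 (R = -9*(-1) = 9)
I = -35/9 (I = 1/9 - 4 = 1*(⅑) - 4 = ⅑ - 4 = -35/9 ≈ -3.8889)
I*R = -35/9*9 = -35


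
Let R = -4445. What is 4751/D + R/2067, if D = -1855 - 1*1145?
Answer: -2572813/689000 ≈ -3.7341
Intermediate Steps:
D = -3000 (D = -1855 - 1145 = -3000)
4751/D + R/2067 = 4751/(-3000) - 4445/2067 = 4751*(-1/3000) - 4445*1/2067 = -4751/3000 - 4445/2067 = -2572813/689000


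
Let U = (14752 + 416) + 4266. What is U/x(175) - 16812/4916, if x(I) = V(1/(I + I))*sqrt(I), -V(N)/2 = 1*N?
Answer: -4203/1229 - 97170*sqrt(7) ≈ -2.5709e+5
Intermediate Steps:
V(N) = -2*N
U = 19434 (U = 15168 + 4266 = 19434)
x(I) = -1/sqrt(I) (x(I) = (-2/(I + I))*sqrt(I) = (-2*1/(2*I))*sqrt(I) = (-1/I)*sqrt(I) = -1/sqrt(I))
U/x(175) - 16812/4916 = 19434/((-1/sqrt(175))) - 16812/4916 = 19434/((-sqrt(7)/35)) - 16812*1/4916 = 19434/((-sqrt(7)/35)) - 4203/1229 = 19434*(-5*sqrt(7)) - 4203/1229 = -97170*sqrt(7) - 4203/1229 = -4203/1229 - 97170*sqrt(7)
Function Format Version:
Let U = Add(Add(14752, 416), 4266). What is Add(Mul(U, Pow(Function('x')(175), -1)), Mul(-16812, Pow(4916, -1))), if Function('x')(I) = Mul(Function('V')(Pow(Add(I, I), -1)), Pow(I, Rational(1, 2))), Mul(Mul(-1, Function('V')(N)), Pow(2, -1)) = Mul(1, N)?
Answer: Add(Rational(-4203, 1229), Mul(-97170, Pow(7, Rational(1, 2)))) ≈ -2.5709e+5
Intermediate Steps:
Function('V')(N) = Mul(-2, N) (Function('V')(N) = Mul(-2, Mul(1, N)) = Mul(-2, N))
U = 19434 (U = Add(15168, 4266) = 19434)
Function('x')(I) = Mul(-1, Pow(I, Rational(-1, 2))) (Function('x')(I) = Mul(Mul(-2, Pow(Add(I, I), -1)), Pow(I, Rational(1, 2))) = Mul(Mul(-2, Pow(Mul(2, I), -1)), Pow(I, Rational(1, 2))) = Mul(Mul(-2, Mul(Rational(1, 2), Pow(I, -1))), Pow(I, Rational(1, 2))) = Mul(Mul(-1, Pow(I, -1)), Pow(I, Rational(1, 2))) = Mul(-1, Pow(I, Rational(-1, 2))))
Add(Mul(U, Pow(Function('x')(175), -1)), Mul(-16812, Pow(4916, -1))) = Add(Mul(19434, Pow(Mul(-1, Pow(175, Rational(-1, 2))), -1)), Mul(-16812, Pow(4916, -1))) = Add(Mul(19434, Pow(Mul(-1, Mul(Rational(1, 35), Pow(7, Rational(1, 2)))), -1)), Mul(-16812, Rational(1, 4916))) = Add(Mul(19434, Pow(Mul(Rational(-1, 35), Pow(7, Rational(1, 2))), -1)), Rational(-4203, 1229)) = Add(Mul(19434, Mul(-5, Pow(7, Rational(1, 2)))), Rational(-4203, 1229)) = Add(Mul(-97170, Pow(7, Rational(1, 2))), Rational(-4203, 1229)) = Add(Rational(-4203, 1229), Mul(-97170, Pow(7, Rational(1, 2))))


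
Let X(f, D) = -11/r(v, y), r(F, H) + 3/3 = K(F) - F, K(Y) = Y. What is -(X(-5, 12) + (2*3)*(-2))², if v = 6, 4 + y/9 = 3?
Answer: -1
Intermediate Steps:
y = -9 (y = -36 + 9*3 = -36 + 27 = -9)
r(F, H) = -1 (r(F, H) = -1 + (F - F) = -1 + 0 = -1)
X(f, D) = 11 (X(f, D) = -11/(-1) = -11*(-1) = 11)
-(X(-5, 12) + (2*3)*(-2))² = -(11 + (2*3)*(-2))² = -(11 + 6*(-2))² = -(11 - 12)² = -1*(-1)² = -1*1 = -1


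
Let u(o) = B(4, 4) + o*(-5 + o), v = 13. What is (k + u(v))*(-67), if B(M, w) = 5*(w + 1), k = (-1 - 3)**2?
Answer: -9715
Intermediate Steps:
k = 16 (k = (-4)**2 = 16)
B(M, w) = 5 + 5*w (B(M, w) = 5*(1 + w) = 5 + 5*w)
u(o) = 25 + o*(-5 + o) (u(o) = (5 + 5*4) + o*(-5 + o) = (5 + 20) + o*(-5 + o) = 25 + o*(-5 + o))
(k + u(v))*(-67) = (16 + (25 + 13**2 - 5*13))*(-67) = (16 + (25 + 169 - 65))*(-67) = (16 + 129)*(-67) = 145*(-67) = -9715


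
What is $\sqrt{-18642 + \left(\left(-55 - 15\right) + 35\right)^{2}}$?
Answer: $i \sqrt{17417} \approx 131.97 i$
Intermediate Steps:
$\sqrt{-18642 + \left(\left(-55 - 15\right) + 35\right)^{2}} = \sqrt{-18642 + \left(-70 + 35\right)^{2}} = \sqrt{-18642 + \left(-35\right)^{2}} = \sqrt{-18642 + 1225} = \sqrt{-17417} = i \sqrt{17417}$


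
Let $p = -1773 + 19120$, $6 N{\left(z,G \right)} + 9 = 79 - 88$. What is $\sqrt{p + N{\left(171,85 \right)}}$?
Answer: $8 \sqrt{271} \approx 131.7$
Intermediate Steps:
$N{\left(z,G \right)} = -3$ ($N{\left(z,G \right)} = - \frac{3}{2} + \frac{79 - 88}{6} = - \frac{3}{2} + \frac{1}{6} \left(-9\right) = - \frac{3}{2} - \frac{3}{2} = -3$)
$p = 17347$
$\sqrt{p + N{\left(171,85 \right)}} = \sqrt{17347 - 3} = \sqrt{17344} = 8 \sqrt{271}$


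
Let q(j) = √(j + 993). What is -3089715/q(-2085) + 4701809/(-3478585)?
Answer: -4701809/3478585 + 1029905*I*√273/182 ≈ -1.3516 + 93499.0*I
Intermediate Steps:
q(j) = √(993 + j)
-3089715/q(-2085) + 4701809/(-3478585) = -3089715/√(993 - 2085) + 4701809/(-3478585) = -3089715*(-I*√273/546) + 4701809*(-1/3478585) = -3089715*(-I*√273/546) - 4701809/3478585 = -(-1029905)*I*√273/182 - 4701809/3478585 = 1029905*I*√273/182 - 4701809/3478585 = -4701809/3478585 + 1029905*I*√273/182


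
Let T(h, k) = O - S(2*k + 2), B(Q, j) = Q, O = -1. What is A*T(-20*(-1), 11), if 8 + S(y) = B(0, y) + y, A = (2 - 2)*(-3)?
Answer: 0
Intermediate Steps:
A = 0 (A = 0*(-3) = 0)
S(y) = -8 + y (S(y) = -8 + (0 + y) = -8 + y)
T(h, k) = 5 - 2*k (T(h, k) = -1 - (-8 + (2*k + 2)) = -1 - (-8 + (2 + 2*k)) = -1 - (-6 + 2*k) = -1 + (6 - 2*k) = 5 - 2*k)
A*T(-20*(-1), 11) = 0*(5 - 2*11) = 0*(5 - 22) = 0*(-17) = 0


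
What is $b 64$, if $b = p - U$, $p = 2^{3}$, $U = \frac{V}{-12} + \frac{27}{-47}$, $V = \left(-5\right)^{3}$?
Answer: $- \frac{16624}{141} \approx -117.9$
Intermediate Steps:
$V = -125$
$U = \frac{5551}{564}$ ($U = - \frac{125}{-12} + \frac{27}{-47} = \left(-125\right) \left(- \frac{1}{12}\right) + 27 \left(- \frac{1}{47}\right) = \frac{125}{12} - \frac{27}{47} = \frac{5551}{564} \approx 9.8422$)
$p = 8$
$b = - \frac{1039}{564}$ ($b = 8 - \frac{5551}{564} = - \frac{1039}{564} \approx -1.8422$)
$b 64 = \left(- \frac{1039}{564}\right) 64 = - \frac{16624}{141}$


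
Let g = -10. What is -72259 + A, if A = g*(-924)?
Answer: -63019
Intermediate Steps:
A = 9240 (A = -10*(-924) = 9240)
-72259 + A = -72259 + 9240 = -63019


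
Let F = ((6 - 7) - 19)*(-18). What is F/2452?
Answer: 90/613 ≈ 0.14682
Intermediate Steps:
F = 360 (F = (-1 - 19)*(-18) = -20*(-18) = 360)
F/2452 = 360/2452 = 360*(1/2452) = 90/613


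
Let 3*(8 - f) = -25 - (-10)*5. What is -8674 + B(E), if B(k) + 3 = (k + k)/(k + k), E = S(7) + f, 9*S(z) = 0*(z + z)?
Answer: -8676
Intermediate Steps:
S(z) = 0 (S(z) = (0*(z + z))/9 = (0*(2*z))/9 = (1/9)*0 = 0)
f = -1/3 (f = 8 - (-25 - (-10)*5)/3 = 8 - (-25 - 1*(-50))/3 = 8 - (-25 + 50)/3 = 8 - 1/3*25 = 8 - 25/3 = -1/3 ≈ -0.33333)
E = -1/3 (E = 0 - 1/3 = -1/3 ≈ -0.33333)
B(k) = -2 (B(k) = -3 + (k + k)/(k + k) = -3 + (2*k)/((2*k)) = -3 + (2*k)*(1/(2*k)) = -3 + 1 = -2)
-8674 + B(E) = -8674 - 2 = -8676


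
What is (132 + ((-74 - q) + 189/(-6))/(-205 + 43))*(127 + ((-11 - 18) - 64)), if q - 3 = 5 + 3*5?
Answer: 731425/162 ≈ 4515.0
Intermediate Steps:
q = 23 (q = 3 + (5 + 3*5) = 3 + (5 + 15) = 3 + 20 = 23)
(132 + ((-74 - q) + 189/(-6))/(-205 + 43))*(127 + ((-11 - 18) - 64)) = (132 + ((-74 - 1*23) + 189/(-6))/(-205 + 43))*(127 + ((-11 - 18) - 64)) = (132 + ((-74 - 23) + 189*(-⅙))/(-162))*(127 + (-29 - 64)) = (132 + (-97 - 63/2)*(-1/162))*(127 - 93) = (132 - 257/2*(-1/162))*34 = (132 + 257/324)*34 = (43025/324)*34 = 731425/162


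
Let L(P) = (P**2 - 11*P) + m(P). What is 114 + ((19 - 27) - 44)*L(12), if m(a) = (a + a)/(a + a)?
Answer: -562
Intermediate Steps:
m(a) = 1 (m(a) = (2*a)/((2*a)) = (2*a)*(1/(2*a)) = 1)
L(P) = 1 + P**2 - 11*P (L(P) = (P**2 - 11*P) + 1 = 1 + P**2 - 11*P)
114 + ((19 - 27) - 44)*L(12) = 114 + ((19 - 27) - 44)*(1 + 12**2 - 11*12) = 114 + (-8 - 44)*(1 + 144 - 132) = 114 - 52*13 = 114 - 676 = -562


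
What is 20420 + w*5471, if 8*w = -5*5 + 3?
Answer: 21499/4 ≈ 5374.8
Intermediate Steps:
w = -11/4 (w = (-5*5 + 3)/8 = (-25 + 3)/8 = (1/8)*(-22) = -11/4 ≈ -2.7500)
20420 + w*5471 = 20420 - 11/4*5471 = 20420 - 60181/4 = 21499/4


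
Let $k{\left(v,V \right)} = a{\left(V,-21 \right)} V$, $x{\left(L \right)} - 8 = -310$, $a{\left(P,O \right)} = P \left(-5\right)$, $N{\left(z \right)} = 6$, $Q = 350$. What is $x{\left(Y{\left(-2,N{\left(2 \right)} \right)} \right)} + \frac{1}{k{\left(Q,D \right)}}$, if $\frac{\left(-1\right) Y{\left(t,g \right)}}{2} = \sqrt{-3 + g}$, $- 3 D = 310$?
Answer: $- \frac{145111009}{480500} \approx -302.0$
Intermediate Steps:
$D = - \frac{310}{3}$ ($D = \left(- \frac{1}{3}\right) 310 = - \frac{310}{3} \approx -103.33$)
$a{\left(P,O \right)} = - 5 P$
$Y{\left(t,g \right)} = - 2 \sqrt{-3 + g}$
$x{\left(L \right)} = -302$ ($x{\left(L \right)} = 8 - 310 = -302$)
$k{\left(v,V \right)} = - 5 V^{2}$ ($k{\left(v,V \right)} = - 5 V V = - 5 V^{2}$)
$x{\left(Y{\left(-2,N{\left(2 \right)} \right)} \right)} + \frac{1}{k{\left(Q,D \right)}} = -302 + \frac{1}{\left(-5\right) \left(- \frac{310}{3}\right)^{2}} = -302 + \frac{1}{\left(-5\right) \frac{96100}{9}} = -302 + \frac{1}{- \frac{480500}{9}} = -302 - \frac{9}{480500} = - \frac{145111009}{480500}$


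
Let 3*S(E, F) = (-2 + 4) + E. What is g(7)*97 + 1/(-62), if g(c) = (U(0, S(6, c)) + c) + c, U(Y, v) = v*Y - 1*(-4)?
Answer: 108251/62 ≈ 1746.0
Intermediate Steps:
S(E, F) = ⅔ + E/3 (S(E, F) = ((-2 + 4) + E)/3 = (2 + E)/3 = ⅔ + E/3)
U(Y, v) = 4 + Y*v (U(Y, v) = Y*v + 4 = 4 + Y*v)
g(c) = 4 + 2*c (g(c) = ((4 + 0*(⅔ + (⅓)*6)) + c) + c = ((4 + 0*(⅔ + 2)) + c) + c = ((4 + 0*(8/3)) + c) + c = ((4 + 0) + c) + c = (4 + c) + c = 4 + 2*c)
g(7)*97 + 1/(-62) = (4 + 2*7)*97 + 1/(-62) = (4 + 14)*97 - 1/62 = 18*97 - 1/62 = 1746 - 1/62 = 108251/62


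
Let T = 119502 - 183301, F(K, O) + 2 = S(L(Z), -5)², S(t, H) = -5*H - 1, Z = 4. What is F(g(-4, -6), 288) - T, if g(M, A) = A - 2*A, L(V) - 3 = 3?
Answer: 64373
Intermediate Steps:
L(V) = 6 (L(V) = 3 + 3 = 6)
S(t, H) = -1 - 5*H
g(M, A) = -A
F(K, O) = 574 (F(K, O) = -2 + (-1 - 5*(-5))² = -2 + (-1 + 25)² = -2 + 24² = -2 + 576 = 574)
T = -63799
F(g(-4, -6), 288) - T = 574 - 1*(-63799) = 574 + 63799 = 64373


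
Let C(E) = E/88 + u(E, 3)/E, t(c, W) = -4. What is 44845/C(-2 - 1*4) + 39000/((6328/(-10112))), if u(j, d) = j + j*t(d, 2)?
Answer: -1643149076/21357 ≈ -76937.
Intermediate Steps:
u(j, d) = -3*j (u(j, d) = j + j*(-4) = j - 4*j = -3*j)
C(E) = -3 + E/88 (C(E) = E/88 + (-3*E)/E = E*(1/88) - 3 = E/88 - 3 = -3 + E/88)
44845/C(-2 - 1*4) + 39000/((6328/(-10112))) = 44845/(-3 + (-2 - 1*4)/88) + 39000/((6328/(-10112))) = 44845/(-3 + (-2 - 4)/88) + 39000/((6328*(-1/10112))) = 44845/(-3 + (1/88)*(-6)) + 39000/(-791/1264) = 44845/(-3 - 3/44) + 39000*(-1264/791) = 44845/(-135/44) - 49296000/791 = 44845*(-44/135) - 49296000/791 = -394636/27 - 49296000/791 = -1643149076/21357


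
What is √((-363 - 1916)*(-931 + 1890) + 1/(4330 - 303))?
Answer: I*√35442650445942/4027 ≈ 1478.4*I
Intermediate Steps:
√((-363 - 1916)*(-931 + 1890) + 1/(4330 - 303)) = √(-2279*959 + 1/4027) = √(-2185561 + 1/4027) = √(-8801254146/4027) = I*√35442650445942/4027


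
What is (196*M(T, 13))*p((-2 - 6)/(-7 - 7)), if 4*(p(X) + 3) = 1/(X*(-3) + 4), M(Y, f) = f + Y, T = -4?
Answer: -81585/16 ≈ -5099.1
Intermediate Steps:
M(Y, f) = Y + f
p(X) = -3 + 1/(4*(4 - 3*X)) (p(X) = -3 + 1/(4*(X*(-3) + 4)) = -3 + 1/(4*(-3*X + 4)) = -3 + 1/(4*(4 - 3*X)))
(196*M(T, 13))*p((-2 - 6)/(-7 - 7)) = (196*(-4 + 13))*((47 - 36*(-2 - 6)/(-7 - 7))/(4*(-4 + 3*((-2 - 6)/(-7 - 7))))) = (196*9)*((47 - (-288)/(-14))/(4*(-4 + 3*(-8/(-14))))) = 1764*((47 - (-288)*(-1)/14)/(4*(-4 + 3*(-8*(-1/14))))) = 1764*((47 - 36*4/7)/(4*(-4 + 3*(4/7)))) = 1764*((47 - 144/7)/(4*(-4 + 12/7))) = 1764*((¼)*(185/7)/(-16/7)) = 1764*((¼)*(-7/16)*(185/7)) = 1764*(-185/64) = -81585/16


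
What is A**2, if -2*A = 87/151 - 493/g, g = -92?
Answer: 6797507809/771950656 ≈ 8.8056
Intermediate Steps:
A = -82447/27784 (A = -(87/151 - 493/(-92))/2 = -(87*(1/151) - 493*(-1/92))/2 = -(87/151 + 493/92)/2 = -1/2*82447/13892 = -82447/27784 ≈ -2.9674)
A**2 = (-82447/27784)**2 = 6797507809/771950656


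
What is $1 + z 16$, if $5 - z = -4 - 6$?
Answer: $241$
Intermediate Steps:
$z = 15$ ($z = 5 - \left(-4 - 6\right) = 5 - -10 = 5 + 10 = 15$)
$1 + z 16 = 1 + 15 \cdot 16 = 1 + 240 = 241$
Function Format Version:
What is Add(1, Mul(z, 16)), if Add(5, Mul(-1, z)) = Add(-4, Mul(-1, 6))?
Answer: 241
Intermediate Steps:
z = 15 (z = Add(5, Mul(-1, Add(-4, Mul(-1, 6)))) = Add(5, Mul(-1, Add(-4, -6))) = Add(5, Mul(-1, -10)) = Add(5, 10) = 15)
Add(1, Mul(z, 16)) = Add(1, Mul(15, 16)) = Add(1, 240) = 241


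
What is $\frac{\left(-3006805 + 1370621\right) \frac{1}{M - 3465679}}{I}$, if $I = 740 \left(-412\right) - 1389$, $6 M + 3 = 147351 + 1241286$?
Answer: $- \frac{204523}{123818431320} \approx -1.6518 \cdot 10^{-6}$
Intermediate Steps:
$M = 231439$ ($M = - \frac{1}{2} + \frac{147351 + 1241286}{6} = - \frac{1}{2} + \frac{1}{6} \cdot 1388637 = - \frac{1}{2} + \frac{462879}{2} = 231439$)
$I = -306269$ ($I = -304880 - 1389 = -306269$)
$\frac{\left(-3006805 + 1370621\right) \frac{1}{M - 3465679}}{I} = \frac{\left(-3006805 + 1370621\right) \frac{1}{231439 - 3465679}}{-306269} = - \frac{1636184}{-3234240} \left(- \frac{1}{306269}\right) = \left(-1636184\right) \left(- \frac{1}{3234240}\right) \left(- \frac{1}{306269}\right) = \frac{204523}{404280} \left(- \frac{1}{306269}\right) = - \frac{204523}{123818431320}$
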